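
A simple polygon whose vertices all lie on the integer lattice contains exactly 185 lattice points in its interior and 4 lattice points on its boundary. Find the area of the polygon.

186

By Pick's theorem, A = I + B/2 − 1 = 185 + 4/2 − 1 = 186.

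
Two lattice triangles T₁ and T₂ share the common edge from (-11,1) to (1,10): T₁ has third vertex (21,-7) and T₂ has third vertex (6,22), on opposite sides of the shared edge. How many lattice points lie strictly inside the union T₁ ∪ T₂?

The union is the simple quadrilateral with vertices (-11,1), (21,-7), (1,10), (6,22) in order.
The shoelace formula gives twice the area as |[(-11)·(-7) − 21·1] + [21·10 − 1·(-7)] + [1·22 − 6·10] + [6·1 − (-11)·22]| = 483, so the area is 483/2.
Summing gcd(|Δx|,|Δy|) over the edges gives the boundary count: gcd(32,8) + gcd(20,17) + gcd(5,12) + gcd(17,21) = 8+1+1+1 = 11.
By Pick's theorem I = A − B/2 + 1 = 483/2 − 11/2 + 1 = 237.

237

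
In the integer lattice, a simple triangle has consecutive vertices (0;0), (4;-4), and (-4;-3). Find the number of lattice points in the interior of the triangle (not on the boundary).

12

The shoelace formula gives twice the area as |[0·(-4) − 4·0] + [4·(-3) − (-4)·(-4)] + [(-4)·0 − 0·(-3)]| = 28, so the area is 14.
The number of boundary lattice points is Σ gcd(|Δx|,|Δy|) = gcd(4,4) + gcd(8,1) + gcd(4,3) = 4+1+1 = 6.
By Pick's theorem A = I + B/2 − 1, so I = 14 − 6/2 + 1 = 12.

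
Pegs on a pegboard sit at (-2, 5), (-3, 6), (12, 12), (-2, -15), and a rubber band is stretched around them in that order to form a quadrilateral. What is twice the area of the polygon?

By the shoelace formula, twice the signed area is |[(-2)·6 − (-3)·5] + [(-3)·12 − 12·6] + [12·(-15) − (-2)·12] + [(-2)·5 − (-2)·(-15)]| = 301, so the area is 150.5.

301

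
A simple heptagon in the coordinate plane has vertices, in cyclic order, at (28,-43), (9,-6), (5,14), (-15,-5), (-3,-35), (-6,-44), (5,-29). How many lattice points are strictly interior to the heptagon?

By the shoelace formula, twice the signed area is |[28·(-6) − 9·(-43)] + [9·14 − 5·(-6)] + [5·(-5) − (-15)·14] + [(-15)·(-35) − (-3)·(-5)] + [(-3)·(-44) − (-6)·(-35)] + [(-6)·(-29) − 5·(-44)] + [5·(-43) − 28·(-29)]| = 1983, so the area is 991.5.
Along each edge there are gcd(|Δx|,|Δy|)+1 lattice points, so counting each shared vertex once the boundary has gcd(19,37) + gcd(4,20) + gcd(20,19) + gcd(12,30) + gcd(3,9) + gcd(11,15) + gcd(23,14) = 1+4+1+6+3+1+1 = 17.
By Pick's theorem A = I + B/2 − 1, so I = 991.5 − 17/2 + 1 = 984.

984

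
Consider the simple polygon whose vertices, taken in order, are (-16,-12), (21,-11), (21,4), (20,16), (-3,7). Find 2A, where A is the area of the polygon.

The shoelace formula gives twice the area as |((-16)·(-11) − 21·(-12)) + (21·4 − 21·(-11)) + (21·16 − 20·4) + (20·7 − (-3)·16) + ((-3)·(-12) − (-16)·7)| = 1335, so the area is 1335/2.

1335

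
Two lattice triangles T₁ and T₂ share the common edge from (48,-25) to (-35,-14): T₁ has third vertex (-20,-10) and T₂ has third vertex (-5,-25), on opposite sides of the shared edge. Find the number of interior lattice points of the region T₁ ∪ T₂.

The union is the simple quadrilateral with vertices (48,-25), (-20,-10), (-35,-14), (-5,-25) in order.
The shoelace formula gives twice the area as |(48·(-10) − (-20)·(-25)) + ((-20)·(-14) − (-35)·(-10)) + ((-35)·(-25) − (-5)·(-14)) + ((-5)·(-25) − 48·(-25))| = 1080, so the area is 540.
Along each edge there are gcd(|Δx|,|Δy|)+1 lattice points, so counting each shared vertex once the boundary has gcd(68,15) + gcd(15,4) + gcd(30,11) + gcd(53,0) = 1+1+1+53 = 56.
By Pick's theorem I = A − B/2 + 1 = 540 − 56/2 + 1 = 513.

513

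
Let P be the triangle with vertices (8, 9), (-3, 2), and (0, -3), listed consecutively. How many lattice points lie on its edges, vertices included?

Along each edge there are gcd(|Δx|,|Δy|)+1 lattice points, so counting each shared vertex once the boundary has gcd(11,7) + gcd(3,5) + gcd(8,12) = 1+1+4 = 6.

6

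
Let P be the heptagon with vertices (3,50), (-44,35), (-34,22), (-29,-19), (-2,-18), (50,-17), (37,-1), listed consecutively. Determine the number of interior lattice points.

By the shoelace formula, twice the signed area is |[3·35 − (-44)·50] + [(-44)·22 − (-34)·35] + [(-34)·(-19) − (-29)·22] + [(-29)·(-18) − (-2)·(-19)] + [(-2)·(-17) − 50·(-18)] + [50·(-1) − 37·(-17)] + [37·50 − 3·(-1)]| = 7661, so the area is 3830.5.
Along each edge there are gcd(|Δx|,|Δy|)+1 lattice points, so counting each shared vertex once the boundary has gcd(47,15) + gcd(10,13) + gcd(5,41) + gcd(27,1) + gcd(52,1) + gcd(13,16) + gcd(34,51) = 1+1+1+1+1+1+17 = 23.
Pick's theorem gives I = A − B/2 + 1 = 3830.5 − 23/2 + 1 = 3820.

3820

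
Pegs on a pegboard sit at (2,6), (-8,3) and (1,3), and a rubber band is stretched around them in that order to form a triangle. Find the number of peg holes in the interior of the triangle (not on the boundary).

The shoelace formula gives twice the area as |(2·3 − (-8)·6) + ((-8)·3 − 1·3) + (1·6 − 2·3)| = 27, so the area is 13.5.
The number of boundary lattice points is Σ gcd(|Δx|,|Δy|) = gcd(10,3) + gcd(9,0) + gcd(1,3) = 1+9+1 = 11.
By Pick's theorem A = I + B/2 − 1, so I = 13.5 − 11/2 + 1 = 9.

9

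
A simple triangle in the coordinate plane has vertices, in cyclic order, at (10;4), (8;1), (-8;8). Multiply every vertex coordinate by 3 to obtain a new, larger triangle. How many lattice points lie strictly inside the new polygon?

By the shoelace formula, twice the signed area is |[10·1 − 8·4] + [8·8 − (-8)·1] + [(-8)·4 − 10·8]| = 62, so the area is 31.
Summing gcd(|Δx|,|Δy|) over the edges gives the boundary count: gcd(2,3) + gcd(16,7) + gcd(18,4) = 1+1+2 = 4.
Scaling by 3 multiplies the area by 3² = 9 (so the new area is 279) and multiplies the boundary lattice-point count by 3, giving 12.
By Pick's theorem, the interior count of the dilated polygon is 279 − 12/2 + 1 = 274.

274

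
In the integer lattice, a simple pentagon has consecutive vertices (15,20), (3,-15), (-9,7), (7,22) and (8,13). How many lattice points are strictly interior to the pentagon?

378

Using the shoelace formula, 2A = |[15·(-15) − 3·20] + [3·7 − (-9)·(-15)] + [(-9)·22 − 7·7] + [7·13 − 8·22] + [8·20 − 15·13]| = 766, so the area is 383.
Along each edge there are gcd(|Δx|,|Δy|)+1 lattice points, so counting each shared vertex once the boundary has gcd(12,35) + gcd(12,22) + gcd(16,15) + gcd(1,9) + gcd(7,7) = 1+2+1+1+7 = 12.
By Pick's theorem A = I + B/2 − 1, so I = 383 − 12/2 + 1 = 378.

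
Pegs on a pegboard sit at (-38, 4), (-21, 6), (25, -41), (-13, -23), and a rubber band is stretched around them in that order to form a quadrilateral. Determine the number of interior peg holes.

732

The shoelace formula gives twice the area as |[(-38)·6 − (-21)·4] + [(-21)·(-41) − 25·6] + [25·(-23) − (-13)·(-41)] + [(-13)·4 − (-38)·(-23)]| = 1467, so the area is 733.5.
Along each edge there are gcd(|Δx|,|Δy|)+1 lattice points, so counting each shared vertex once the boundary has gcd(17,2) + gcd(46,47) + gcd(38,18) + gcd(25,27) = 1+1+2+1 = 5.
By Pick's theorem A = I + B/2 − 1, so I = 733.5 − 5/2 + 1 = 732.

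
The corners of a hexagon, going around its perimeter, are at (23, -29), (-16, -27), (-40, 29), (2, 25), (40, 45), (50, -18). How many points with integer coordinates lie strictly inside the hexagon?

4295

By the shoelace formula, twice the signed area is |(23·(-27) − (-16)·(-29)) + ((-16)·29 − (-40)·(-27)) + ((-40)·25 − 2·29) + (2·45 − 40·25) + (40·(-18) − 50·45) + (50·(-29) − 23·(-18))| = 8603, so the area is 8603/2.
Summing gcd(|Δx|,|Δy|) over the edges gives the boundary count: gcd(39,2) + gcd(24,56) + gcd(42,4) + gcd(38,20) + gcd(10,63) + gcd(27,11) = 1+8+2+2+1+1 = 15.
By Pick's theorem A = I + B/2 − 1, so I = 8603/2 − 15/2 + 1 = 4295.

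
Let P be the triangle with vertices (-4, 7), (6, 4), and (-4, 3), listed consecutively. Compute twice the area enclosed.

40

The shoelace formula gives twice the area as |((-4)·4 − 6·7) + (6·3 − (-4)·4) + ((-4)·7 − (-4)·3)| = 40, so the area is 20.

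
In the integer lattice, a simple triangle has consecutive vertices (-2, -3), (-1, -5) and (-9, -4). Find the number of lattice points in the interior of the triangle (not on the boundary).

7

Using the shoelace formula, 2A = |[(-2)·(-5) − (-1)·(-3)] + [(-1)·(-4) − (-9)·(-5)] + [(-9)·(-3) − (-2)·(-4)]| = 15, so the area is 7.5.
The number of boundary lattice points is Σ gcd(|Δx|,|Δy|) = gcd(1,2) + gcd(8,1) + gcd(7,1) = 1+1+1 = 3.
Pick's theorem gives I = A − B/2 + 1 = 7.5 − 3/2 + 1 = 7.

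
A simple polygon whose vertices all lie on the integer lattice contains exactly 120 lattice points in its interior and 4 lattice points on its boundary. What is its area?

121

Pick's theorem states A = I + B/2 − 1, so A = 120 + 4/2 − 1 = 121.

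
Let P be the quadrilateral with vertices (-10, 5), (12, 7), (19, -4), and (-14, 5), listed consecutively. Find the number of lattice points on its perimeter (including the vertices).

Summing gcd(|Δx|,|Δy|) over the edges gives the boundary count: gcd(22,2) + gcd(7,11) + gcd(33,9) + gcd(4,0) = 2+1+3+4 = 10.

10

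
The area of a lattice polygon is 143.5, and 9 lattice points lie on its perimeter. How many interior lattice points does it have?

Pick's theorem A = I + B/2 − 1 rearranges to I = A − B/2 + 1 = 143.5 − 9/2 + 1 = 140.

140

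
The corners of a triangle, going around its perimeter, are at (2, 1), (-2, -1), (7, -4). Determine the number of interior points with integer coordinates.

By the shoelace formula, twice the signed area is |[2·(-1) − (-2)·1] + [(-2)·(-4) − 7·(-1)] + [7·1 − 2·(-4)]| = 30, so the area is 15.
Summing gcd(|Δx|,|Δy|) over the edges gives the boundary count: gcd(4,2) + gcd(9,3) + gcd(5,5) = 2+3+5 = 10.
Pick's theorem gives I = A − B/2 + 1 = 15 − 10/2 + 1 = 11.

11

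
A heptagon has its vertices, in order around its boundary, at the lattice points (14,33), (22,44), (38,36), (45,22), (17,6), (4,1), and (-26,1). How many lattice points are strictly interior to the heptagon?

1335

Using the shoelace formula, 2A = |(14·44 − 22·33) + (22·36 − 38·44) + (38·22 − 45·36) + (45·6 − 17·22) + (17·1 − 4·6) + (4·1 − (-26)·1) + ((-26)·33 − 14·1)| = 2727, so the area is 1363.5.
The number of boundary lattice points is Σ gcd(|Δx|,|Δy|) = gcd(8,11) + gcd(16,8) + gcd(7,14) + gcd(28,16) + gcd(13,5) + gcd(30,0) + gcd(40,32) = 1+8+7+4+1+30+8 = 59.
Pick's theorem gives I = A − B/2 + 1 = 1363.5 − 59/2 + 1 = 1335.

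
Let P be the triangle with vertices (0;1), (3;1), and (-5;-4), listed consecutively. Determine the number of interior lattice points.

4

Using the shoelace formula, 2A = |[0·1 − 3·1] + [3·(-4) − (-5)·1] + [(-5)·1 − 0·(-4)]| = 15, so the area is 7.5.
Summing gcd(|Δx|,|Δy|) over the edges gives the boundary count: gcd(3,0) + gcd(8,5) + gcd(5,5) = 3+1+5 = 9.
By Pick's theorem A = I + B/2 − 1, so I = 7.5 − 9/2 + 1 = 4.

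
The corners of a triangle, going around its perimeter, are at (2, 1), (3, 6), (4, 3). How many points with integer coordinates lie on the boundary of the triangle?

Along each edge there are gcd(|Δx|,|Δy|)+1 lattice points, so counting each shared vertex once the boundary has gcd(1,5) + gcd(1,3) + gcd(2,2) = 1+1+2 = 4.

4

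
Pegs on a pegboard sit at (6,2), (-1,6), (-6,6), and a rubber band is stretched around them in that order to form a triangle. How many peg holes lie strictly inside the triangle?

6

The shoelace formula gives twice the area as |[6·6 − (-1)·2] + [(-1)·6 − (-6)·6] + [(-6)·2 − 6·6]| = 20, so the area is 10.
Along each edge there are gcd(|Δx|,|Δy|)+1 lattice points, so counting each shared vertex once the boundary has gcd(7,4) + gcd(5,0) + gcd(12,4) = 1+5+4 = 10.
By Pick's theorem A = I + B/2 − 1, so I = 10 − 10/2 + 1 = 6.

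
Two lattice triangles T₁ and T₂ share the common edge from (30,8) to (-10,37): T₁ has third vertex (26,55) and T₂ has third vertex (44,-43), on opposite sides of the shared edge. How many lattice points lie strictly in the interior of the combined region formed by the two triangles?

1689

The union is the simple quadrilateral with vertices (30,8), (26,55), (-10,37), (44,-43) in order.
By the shoelace formula, twice the signed area is |(30·55 − 26·8) + (26·37 − (-10)·55) + ((-10)·(-43) − 44·37) + (44·8 − 30·(-43))| = 3398, so the area is 1699.
Summing gcd(|Δx|,|Δy|) over the edges gives the boundary count: gcd(4,47) + gcd(36,18) + gcd(54,80) + gcd(14,51) = 1+18+2+1 = 22.
By Pick's theorem I = A − B/2 + 1 = 1699 − 22/2 + 1 = 1689.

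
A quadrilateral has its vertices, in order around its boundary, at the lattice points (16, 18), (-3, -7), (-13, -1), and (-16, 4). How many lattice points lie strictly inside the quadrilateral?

281

Using the shoelace formula, 2A = |[16·(-7) − (-3)·18] + [(-3)·(-1) − (-13)·(-7)] + [(-13)·4 − (-16)·(-1)] + [(-16)·18 − 16·4]| = 566, so the area is 283.
Along each edge there are gcd(|Δx|,|Δy|)+1 lattice points, so counting each shared vertex once the boundary has gcd(19,25) + gcd(10,6) + gcd(3,5) + gcd(32,14) = 1+2+1+2 = 6.
By Pick's theorem A = I + B/2 − 1, so I = 283 − 6/2 + 1 = 281.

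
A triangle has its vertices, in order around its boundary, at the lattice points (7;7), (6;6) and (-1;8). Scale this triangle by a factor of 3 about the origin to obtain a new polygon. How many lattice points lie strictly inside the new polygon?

37

The shoelace formula gives twice the area as |[7·6 − 6·7] + [6·8 − (-1)·6] + [(-1)·7 − 7·8]| = 9, so the area is 9/2.
Summing gcd(|Δx|,|Δy|) over the edges gives the boundary count: gcd(1,1) + gcd(7,2) + gcd(8,1) = 1+1+1 = 3.
Scaling by 3 multiplies the area by 3² = 9 (so the new area is 81/2) and multiplies the boundary lattice-point count by 3, giving 9.
By Pick's theorem, the interior count of the dilated polygon is 81/2 − 9/2 + 1 = 37.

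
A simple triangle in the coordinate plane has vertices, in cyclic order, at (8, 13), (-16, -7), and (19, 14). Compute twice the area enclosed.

The shoelace formula gives twice the area as |[8·(-7) − (-16)·13] + [(-16)·14 − 19·(-7)] + [19·13 − 8·14]| = 196, so the area is 98.

196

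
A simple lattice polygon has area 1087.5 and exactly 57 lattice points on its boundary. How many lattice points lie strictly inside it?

1060

From Pick's theorem, I = A − B/2 + 1 = 1087.5 − 57/2 + 1 = 1060.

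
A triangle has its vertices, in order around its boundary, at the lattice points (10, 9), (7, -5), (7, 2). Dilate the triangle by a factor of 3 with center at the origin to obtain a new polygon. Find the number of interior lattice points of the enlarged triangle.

The shoelace formula gives twice the area as |(10·(-5) − 7·9) + (7·2 − 7·(-5)) + (7·9 − 10·2)| = 21, so the area is 21/2.
Summing gcd(|Δx|,|Δy|) over the edges gives the boundary count: gcd(3,14) + gcd(0,7) + gcd(3,7) = 1+7+1 = 9.
Scaling by 3 multiplies the area by 3² = 9 (so the new area is 189/2) and multiplies the boundary lattice-point count by 3, giving 27.
By Pick's theorem, the interior count of the dilated polygon is 189/2 − 27/2 + 1 = 82.

82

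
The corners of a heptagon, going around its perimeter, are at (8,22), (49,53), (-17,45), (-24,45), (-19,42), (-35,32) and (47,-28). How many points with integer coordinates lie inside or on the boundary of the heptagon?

2114

The shoelace formula gives twice the area as |(8·53 − 49·22) + (49·45 − (-17)·53) + ((-17)·45 − (-24)·45) + ((-24)·42 − (-19)·45) + ((-19)·32 − (-35)·42) + ((-35)·(-28) − 47·32) + (47·22 − 8·(-28))| = 4210, so the area is 2105.
Along each edge there are gcd(|Δx|,|Δy|)+1 lattice points, so counting each shared vertex once the boundary has gcd(41,31) + gcd(66,8) + gcd(7,0) + gcd(5,3) + gcd(16,10) + gcd(82,60) + gcd(39,50) = 1+2+7+1+2+2+1 = 16.
Pick's theorem gives I = A − B/2 + 1 = 2105 − 16/2 + 1 = 2098, so the closed region contains I + B = 2098 + 16 = 2114 lattice points.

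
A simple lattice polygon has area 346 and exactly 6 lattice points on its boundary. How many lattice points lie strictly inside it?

Pick's theorem A = I + B/2 − 1 rearranges to I = A − B/2 + 1 = 346 − 6/2 + 1 = 344.

344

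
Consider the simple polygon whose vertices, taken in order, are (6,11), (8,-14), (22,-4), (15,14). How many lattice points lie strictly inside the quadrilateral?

274

Using the shoelace formula, 2A = |[6·(-14) − 8·11] + [8·(-4) − 22·(-14)] + [22·14 − 15·(-4)] + [15·11 − 6·14]| = 553, so the area is 276.5.
Along each edge there are gcd(|Δx|,|Δy|)+1 lattice points, so counting each shared vertex once the boundary has gcd(2,25) + gcd(14,10) + gcd(7,18) + gcd(9,3) = 1+2+1+3 = 7.
By Pick's theorem A = I + B/2 − 1, so I = 276.5 − 7/2 + 1 = 274.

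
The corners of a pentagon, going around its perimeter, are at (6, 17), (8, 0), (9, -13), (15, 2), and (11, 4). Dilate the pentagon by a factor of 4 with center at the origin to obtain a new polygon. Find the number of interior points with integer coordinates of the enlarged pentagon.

1377

By the shoelace formula, twice the signed area is |[6·0 − 8·17] + [8·(-13) − 9·0] + [9·2 − 15·(-13)] + [15·4 − 11·2] + [11·17 − 6·4]| = 174, so the area is 87.
The number of boundary lattice points is Σ gcd(|Δx|,|Δy|) = gcd(2,17) + gcd(1,13) + gcd(6,15) + gcd(4,2) + gcd(5,13) = 1+1+3+2+1 = 8.
Scaling by 4 multiplies the area by 4² = 16 (so the new area is 1392) and multiplies the boundary lattice-point count by 4, giving 32.
By Pick's theorem, the interior count of the dilated polygon is 1392 − 32/2 + 1 = 1377.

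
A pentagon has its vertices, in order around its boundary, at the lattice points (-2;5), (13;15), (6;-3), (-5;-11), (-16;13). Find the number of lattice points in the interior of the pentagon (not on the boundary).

296

Using the shoelace formula, 2A = |[(-2)·15 − 13·5] + [13·(-3) − 6·15] + [6·(-11) − (-5)·(-3)] + [(-5)·13 − (-16)·(-11)] + [(-16)·5 − (-2)·13]| = 600, so the area is 300.
Along each edge there are gcd(|Δx|,|Δy|)+1 lattice points, so counting each shared vertex once the boundary has gcd(15,10) + gcd(7,18) + gcd(11,8) + gcd(11,24) + gcd(14,8) = 5+1+1+1+2 = 10.
By Pick's theorem A = I + B/2 − 1, so I = 300 − 10/2 + 1 = 296.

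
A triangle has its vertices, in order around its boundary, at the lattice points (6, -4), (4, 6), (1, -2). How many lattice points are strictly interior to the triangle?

22

By the shoelace formula, twice the signed area is |(6·6 − 4·(-4)) + (4·(-2) − 1·6) + (1·(-4) − 6·(-2))| = 46, so the area is 23.
Along each edge there are gcd(|Δx|,|Δy|)+1 lattice points, so counting each shared vertex once the boundary has gcd(2,10) + gcd(3,8) + gcd(5,2) = 2+1+1 = 4.
By Pick's theorem A = I + B/2 − 1, so I = 23 − 4/2 + 1 = 22.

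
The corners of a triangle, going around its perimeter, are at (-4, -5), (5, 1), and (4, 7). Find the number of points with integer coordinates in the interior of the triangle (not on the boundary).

The shoelace formula gives twice the area as |[(-4)·1 − 5·(-5)] + [5·7 − 4·1] + [4·(-5) − (-4)·7]| = 60, so the area is 30.
The number of boundary lattice points is Σ gcd(|Δx|,|Δy|) = gcd(9,6) + gcd(1,6) + gcd(8,12) = 3+1+4 = 8.
Pick's theorem gives I = A − B/2 + 1 = 30 − 8/2 + 1 = 27.

27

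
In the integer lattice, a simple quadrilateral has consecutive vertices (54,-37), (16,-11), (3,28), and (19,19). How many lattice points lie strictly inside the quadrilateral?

852

Using the shoelace formula, 2A = |(54·(-11) − 16·(-37)) + (16·28 − 3·(-11)) + (3·19 − 19·28) + (19·(-37) − 54·19)| = 1725, so the area is 1725/2.
Summing gcd(|Δx|,|Δy|) over the edges gives the boundary count: gcd(38,26) + gcd(13,39) + gcd(16,9) + gcd(35,56) = 2+13+1+7 = 23.
By Pick's theorem A = I + B/2 − 1, so I = 1725/2 − 23/2 + 1 = 852.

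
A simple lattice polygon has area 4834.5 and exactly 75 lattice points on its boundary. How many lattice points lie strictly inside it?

4798

From Pick's theorem, I = A − B/2 + 1 = 4834.5 − 75/2 + 1 = 4798.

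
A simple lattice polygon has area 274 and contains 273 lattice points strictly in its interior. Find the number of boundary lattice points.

4

Pick's theorem gives A = I + B/2 − 1, so B = 2(A − I + 1) = 2(274 − 273 + 1) = 4.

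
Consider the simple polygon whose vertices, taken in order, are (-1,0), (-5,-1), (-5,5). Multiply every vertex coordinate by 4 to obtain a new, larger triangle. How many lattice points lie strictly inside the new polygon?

Using the shoelace formula, 2A = |[(-1)·(-1) − (-5)·0] + [(-5)·5 − (-5)·(-1)] + [(-5)·0 − (-1)·5]| = 24, so the area is 12.
Summing gcd(|Δx|,|Δy|) over the edges gives the boundary count: gcd(4,1) + gcd(0,6) + gcd(4,5) = 1+6+1 = 8.
Scaling by 4 multiplies the area by 4² = 16 (so the new area is 192) and multiplies the boundary lattice-point count by 4, giving 32.
By Pick's theorem, the interior count of the dilated polygon is 192 − 32/2 + 1 = 177.

177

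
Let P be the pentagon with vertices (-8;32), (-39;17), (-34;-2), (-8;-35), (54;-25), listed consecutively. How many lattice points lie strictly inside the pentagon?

By the shoelace formula, twice the signed area is |[(-8)·17 − (-39)·32] + [(-39)·(-2) − (-34)·17] + [(-34)·(-35) − (-8)·(-2)] + [(-8)·(-25) − 54·(-35)] + [54·32 − (-8)·(-25)]| = 6560, so the area is 3280.
Along each edge there are gcd(|Δx|,|Δy|)+1 lattice points, so counting each shared vertex once the boundary has gcd(31,15) + gcd(5,19) + gcd(26,33) + gcd(62,10) + gcd(62,57) = 1+1+1+2+1 = 6.
By Pick's theorem A = I + B/2 − 1, so I = 3280 − 6/2 + 1 = 3278.

3278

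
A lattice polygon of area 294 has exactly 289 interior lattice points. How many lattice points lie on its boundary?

12

Pick's theorem gives A = I + B/2 − 1, so B = 2(A − I + 1) = 2(294 − 289 + 1) = 12.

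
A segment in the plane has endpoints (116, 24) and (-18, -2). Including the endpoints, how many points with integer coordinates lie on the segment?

3

The number of lattice points on a segment between lattice points is gcd(|Δx|,|Δy|) + 1 = gcd(134,26) + 1 = 2 + 1 = 3.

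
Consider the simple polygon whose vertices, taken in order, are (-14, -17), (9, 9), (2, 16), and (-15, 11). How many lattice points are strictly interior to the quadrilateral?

408

The shoelace formula gives twice the area as |[(-14)·9 − 9·(-17)] + [9·16 − 2·9] + [2·11 − (-15)·16] + [(-15)·(-17) − (-14)·11]| = 824, so the area is 412.
Along each edge there are gcd(|Δx|,|Δy|)+1 lattice points, so counting each shared vertex once the boundary has gcd(23,26) + gcd(7,7) + gcd(17,5) + gcd(1,28) = 1+7+1+1 = 10.
Pick's theorem gives I = A − B/2 + 1 = 412 − 10/2 + 1 = 408.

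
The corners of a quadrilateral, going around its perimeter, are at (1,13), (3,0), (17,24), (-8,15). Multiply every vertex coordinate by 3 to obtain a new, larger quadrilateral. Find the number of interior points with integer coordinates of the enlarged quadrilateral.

Using the shoelace formula, 2A = |(1·0 − 3·13) + (3·24 − 17·0) + (17·15 − (-8)·24) + ((-8)·13 − 1·15)| = 361, so the area is 180.5.
Summing gcd(|Δx|,|Δy|) over the edges gives the boundary count: gcd(2,13) + gcd(14,24) + gcd(25,9) + gcd(9,2) = 1+2+1+1 = 5.
Scaling by 3 multiplies the area by 3² = 9 (so the new area is 1624.5) and multiplies the boundary lattice-point count by 3, giving 15.
By Pick's theorem, the interior count of the dilated polygon is 1624.5 − 15/2 + 1 = 1618.

1618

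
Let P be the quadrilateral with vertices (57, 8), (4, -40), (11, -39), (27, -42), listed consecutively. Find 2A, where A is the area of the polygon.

1173

By the shoelace formula, twice the signed area is |[57·(-40) − 4·8] + [4·(-39) − 11·(-40)] + [11·(-42) − 27·(-39)] + [27·8 − 57·(-42)]| = 1173, so the area is 1173/2.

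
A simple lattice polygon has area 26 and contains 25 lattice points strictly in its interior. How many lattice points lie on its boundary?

Pick's theorem gives A = I + B/2 − 1, so B = 2(A − I + 1) = 2(26 − 25 + 1) = 4.

4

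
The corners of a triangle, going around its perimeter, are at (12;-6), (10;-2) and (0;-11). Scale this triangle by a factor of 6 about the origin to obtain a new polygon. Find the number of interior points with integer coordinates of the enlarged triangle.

1033

Using the shoelace formula, 2A = |[12·(-2) − 10·(-6)] + [10·(-11) − 0·(-2)] + [0·(-6) − 12·(-11)]| = 58, so the area is 29.
Along each edge there are gcd(|Δx|,|Δy|)+1 lattice points, so counting each shared vertex once the boundary has gcd(2,4) + gcd(10,9) + gcd(12,5) = 2+1+1 = 4.
Scaling by 6 multiplies the area by 6² = 36 (so the new area is 1044) and multiplies the boundary lattice-point count by 6, giving 24.
By Pick's theorem, the interior count of the dilated polygon is 1044 − 24/2 + 1 = 1033.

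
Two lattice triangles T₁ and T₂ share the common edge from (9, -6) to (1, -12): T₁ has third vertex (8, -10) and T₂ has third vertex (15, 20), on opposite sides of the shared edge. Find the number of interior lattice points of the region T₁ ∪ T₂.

97

The union is the simple quadrilateral with vertices (9, -6), (8, -10), (1, -12), (15, 20) in order.
Using the shoelace formula, 2A = |[9·(-10) − 8·(-6)] + [8·(-12) − 1·(-10)] + [1·20 − 15·(-12)] + [15·(-6) − 9·20]| = 198, so the area is 99.
Summing gcd(|Δx|,|Δy|) over the edges gives the boundary count: gcd(1,4) + gcd(7,2) + gcd(14,32) + gcd(6,26) = 1+1+2+2 = 6.
By Pick's theorem I = A − B/2 + 1 = 99 − 6/2 + 1 = 97.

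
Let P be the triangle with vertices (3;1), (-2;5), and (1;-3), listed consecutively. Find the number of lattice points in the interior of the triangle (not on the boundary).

The shoelace formula gives twice the area as |(3·5 − (-2)·1) + ((-2)·(-3) − 1·5) + (1·1 − 3·(-3))| = 28, so the area is 14.
Summing gcd(|Δx|,|Δy|) over the edges gives the boundary count: gcd(5,4) + gcd(3,8) + gcd(2,4) = 1+1+2 = 4.
Pick's theorem gives I = A − B/2 + 1 = 14 − 4/2 + 1 = 13.

13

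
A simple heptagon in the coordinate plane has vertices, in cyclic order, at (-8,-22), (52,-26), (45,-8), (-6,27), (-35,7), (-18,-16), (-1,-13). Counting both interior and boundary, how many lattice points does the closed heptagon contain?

Using the shoelace formula, 2A = |[(-8)·(-26) − 52·(-22)] + [52·(-8) − 45·(-26)] + [45·27 − (-6)·(-8)] + [(-6)·7 − (-35)·27] + [(-35)·(-16) − (-18)·7] + [(-18)·(-13) − (-1)·(-16)] + [(-1)·(-22) − (-8)·(-13)]| = 4998, so the area is 2499.
Summing gcd(|Δx|,|Δy|) over the edges gives the boundary count: gcd(60,4) + gcd(7,18) + gcd(51,35) + gcd(29,20) + gcd(17,23) + gcd(17,3) + gcd(7,9) = 4+1+1+1+1+1+1 = 10.
Pick's theorem gives I = A − B/2 + 1 = 2499 − 10/2 + 1 = 2495, so the closed region contains I + B = 2495 + 10 = 2505 lattice points.

2505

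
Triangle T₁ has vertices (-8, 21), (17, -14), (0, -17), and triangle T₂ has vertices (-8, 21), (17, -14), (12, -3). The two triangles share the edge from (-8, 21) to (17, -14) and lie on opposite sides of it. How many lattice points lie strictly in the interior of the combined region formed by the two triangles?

382

The union is the simple quadrilateral with vertices (-8, 21), (0, -17), (17, -14), (12, -3) in order.
Using the shoelace formula, 2A = |((-8)·(-17) − 0·21) + (0·(-14) − 17·(-17)) + (17·(-3) − 12·(-14)) + (12·21 − (-8)·(-3))| = 770, so the area is 385.
The number of boundary lattice points is Σ gcd(|Δx|,|Δy|) = gcd(8,38) + gcd(17,3) + gcd(5,11) + gcd(20,24) = 2+1+1+4 = 8.
By Pick's theorem I = A − B/2 + 1 = 385 − 8/2 + 1 = 382.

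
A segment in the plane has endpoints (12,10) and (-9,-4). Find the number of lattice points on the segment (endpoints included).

8

The number of lattice points on a segment between lattice points is gcd(|Δx|,|Δy|) + 1 = gcd(21,14) + 1 = 7 + 1 = 8.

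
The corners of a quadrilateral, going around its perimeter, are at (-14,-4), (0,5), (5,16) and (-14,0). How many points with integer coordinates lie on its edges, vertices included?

7

The number of boundary lattice points is Σ gcd(|Δx|,|Δy|) = gcd(14,9) + gcd(5,11) + gcd(19,16) + gcd(0,4) = 1+1+1+4 = 7.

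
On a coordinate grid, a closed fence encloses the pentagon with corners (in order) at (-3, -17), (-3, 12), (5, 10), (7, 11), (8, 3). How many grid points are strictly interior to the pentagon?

177

Using the shoelace formula, 2A = |[(-3)·12 − (-3)·(-17)] + [(-3)·10 − 5·12] + [5·11 − 7·10] + [7·3 − 8·11] + [8·(-17) − (-3)·3]| = 386, so the area is 193.
Summing gcd(|Δx|,|Δy|) over the edges gives the boundary count: gcd(0,29) + gcd(8,2) + gcd(2,1) + gcd(1,8) + gcd(11,20) = 29+2+1+1+1 = 34.
Pick's theorem gives I = A − B/2 + 1 = 193 − 34/2 + 1 = 177.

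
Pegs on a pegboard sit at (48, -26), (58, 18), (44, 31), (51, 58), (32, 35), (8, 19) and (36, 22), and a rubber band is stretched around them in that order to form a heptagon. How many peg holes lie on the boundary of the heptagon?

Along each edge there are gcd(|Δx|,|Δy|)+1 lattice points, so counting each shared vertex once the boundary has gcd(10,44) + gcd(14,13) + gcd(7,27) + gcd(19,23) + gcd(24,16) + gcd(28,3) + gcd(12,48) = 2+1+1+1+8+1+12 = 26.

26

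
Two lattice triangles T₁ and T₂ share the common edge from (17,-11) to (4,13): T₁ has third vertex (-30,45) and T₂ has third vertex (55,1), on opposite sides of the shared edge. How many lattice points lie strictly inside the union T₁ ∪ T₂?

731

The union is the simple quadrilateral with vertices (17,-11), (-30,45), (4,13), (55,1) in order.
The shoelace formula gives twice the area as |[17·45 − (-30)·(-11)] + [(-30)·13 − 4·45] + [4·1 − 55·13] + [55·(-11) − 17·1]| = 1468, so the area is 734.
The number of boundary lattice points is Σ gcd(|Δx|,|Δy|) = gcd(47,56) + gcd(34,32) + gcd(51,12) + gcd(38,12) = 1+2+3+2 = 8.
By Pick's theorem I = A − B/2 + 1 = 734 − 8/2 + 1 = 731.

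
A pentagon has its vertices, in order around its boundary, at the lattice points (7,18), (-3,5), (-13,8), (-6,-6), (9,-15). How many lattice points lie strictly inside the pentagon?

Using the shoelace formula, 2A = |(7·5 − (-3)·18) + ((-3)·8 − (-13)·5) + ((-13)·(-6) − (-6)·8) + ((-6)·(-15) − 9·(-6)) + (9·18 − 7·(-15))| = 667, so the area is 667/2.
Summing gcd(|Δx|,|Δy|) over the edges gives the boundary count: gcd(10,13) + gcd(10,3) + gcd(7,14) + gcd(15,9) + gcd(2,33) = 1+1+7+3+1 = 13.
By Pick's theorem A = I + B/2 − 1, so I = 667/2 − 13/2 + 1 = 328.

328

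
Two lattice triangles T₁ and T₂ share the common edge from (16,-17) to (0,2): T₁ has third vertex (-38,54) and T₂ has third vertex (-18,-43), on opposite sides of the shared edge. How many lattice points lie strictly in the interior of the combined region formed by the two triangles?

The union is the simple quadrilateral with vertices (16,-17), (-38,54), (0,2), (-18,-43) in order.
The shoelace formula gives twice the area as |[16·54 − (-38)·(-17)] + [(-38)·2 − 0·54] + [0·(-43) − (-18)·2] + [(-18)·(-17) − 16·(-43)]| = 1172, so the area is 586.
The number of boundary lattice points is Σ gcd(|Δx|,|Δy|) = gcd(54,71) + gcd(38,52) + gcd(18,45) + gcd(34,26) = 1+2+9+2 = 14.
By Pick's theorem I = A − B/2 + 1 = 586 − 14/2 + 1 = 580.

580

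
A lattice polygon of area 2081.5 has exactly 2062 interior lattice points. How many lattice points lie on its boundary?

41

Pick's theorem gives A = I + B/2 − 1, so B = 2(A − I + 1) = 2(2081.5 − 2062 + 1) = 41.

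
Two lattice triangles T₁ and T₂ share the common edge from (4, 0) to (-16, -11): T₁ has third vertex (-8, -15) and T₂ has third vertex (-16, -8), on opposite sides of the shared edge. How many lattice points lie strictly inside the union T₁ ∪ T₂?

The union is the simple quadrilateral with vertices (4, 0), (-8, -15), (-16, -11), (-16, -8) in order.
The shoelace formula gives twice the area as |[4·(-15) − (-8)·0] + [(-8)·(-11) − (-16)·(-15)] + [(-16)·(-8) − (-16)·(-11)] + [(-16)·0 − 4·(-8)]| = 228, so the area is 114.
Summing gcd(|Δx|,|Δy|) over the edges gives the boundary count: gcd(12,15) + gcd(8,4) + gcd(0,3) + gcd(20,8) = 3+4+3+4 = 14.
By Pick's theorem I = A − B/2 + 1 = 114 − 14/2 + 1 = 108.

108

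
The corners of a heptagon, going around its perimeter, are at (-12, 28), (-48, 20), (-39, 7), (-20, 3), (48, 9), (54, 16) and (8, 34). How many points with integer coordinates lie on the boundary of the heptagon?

13

The number of boundary lattice points is Σ gcd(|Δx|,|Δy|) = gcd(36,8) + gcd(9,13) + gcd(19,4) + gcd(68,6) + gcd(6,7) + gcd(46,18) + gcd(20,6) = 4+1+1+2+1+2+2 = 13.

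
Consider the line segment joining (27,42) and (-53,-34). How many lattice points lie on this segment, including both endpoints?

5

The number of lattice points on a segment between lattice points is gcd(|Δx|,|Δy|) + 1 = gcd(80,76) + 1 = 4 + 1 = 5.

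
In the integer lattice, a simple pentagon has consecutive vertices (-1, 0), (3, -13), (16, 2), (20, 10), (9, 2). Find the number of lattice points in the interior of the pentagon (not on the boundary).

By the shoelace formula, twice the signed area is |[(-1)·(-13) − 3·0] + [3·2 − 16·(-13)] + [16·10 − 20·2] + [20·2 − 9·10] + [9·0 − (-1)·2]| = 299, so the area is 149.5.
Summing gcd(|Δx|,|Δy|) over the edges gives the boundary count: gcd(4,13) + gcd(13,15) + gcd(4,8) + gcd(11,8) + gcd(10,2) = 1+1+4+1+2 = 9.
By Pick's theorem A = I + B/2 − 1, so I = 149.5 − 9/2 + 1 = 146.

146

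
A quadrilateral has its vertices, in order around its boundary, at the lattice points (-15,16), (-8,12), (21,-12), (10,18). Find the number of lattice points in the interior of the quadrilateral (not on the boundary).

By the shoelace formula, twice the signed area is |[(-15)·12 − (-8)·16] + [(-8)·(-12) − 21·12] + [21·18 − 10·(-12)] + [10·16 − (-15)·18]| = 720, so the area is 360.
The number of boundary lattice points is Σ gcd(|Δx|,|Δy|) = gcd(7,4) + gcd(29,24) + gcd(11,30) + gcd(25,2) = 1+1+1+1 = 4.
By Pick's theorem A = I + B/2 − 1, so I = 360 − 4/2 + 1 = 359.

359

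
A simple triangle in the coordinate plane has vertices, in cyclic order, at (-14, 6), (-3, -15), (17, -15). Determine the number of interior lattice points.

200

By the shoelace formula, twice the signed area is |[(-14)·(-15) − (-3)·6] + [(-3)·(-15) − 17·(-15)] + [17·6 − (-14)·(-15)]| = 420, so the area is 210.
The number of boundary lattice points is Σ gcd(|Δx|,|Δy|) = gcd(11,21) + gcd(20,0) + gcd(31,21) = 1+20+1 = 22.
Pick's theorem gives I = A − B/2 + 1 = 210 − 22/2 + 1 = 200.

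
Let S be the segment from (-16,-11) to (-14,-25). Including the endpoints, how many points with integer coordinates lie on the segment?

3

The number of lattice points on a segment between lattice points is gcd(|Δx|,|Δy|) + 1 = gcd(2,14) + 1 = 2 + 1 = 3.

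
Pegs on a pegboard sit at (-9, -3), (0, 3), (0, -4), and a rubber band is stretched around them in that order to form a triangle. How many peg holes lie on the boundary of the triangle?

11

Along each edge there are gcd(|Δx|,|Δy|)+1 lattice points, so counting each shared vertex once the boundary has gcd(9,6) + gcd(0,7) + gcd(9,1) = 3+7+1 = 11.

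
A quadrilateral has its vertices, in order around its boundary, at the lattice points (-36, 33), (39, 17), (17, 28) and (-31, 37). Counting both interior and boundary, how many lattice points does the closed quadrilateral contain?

364

The shoelace formula gives twice the area as |[(-36)·17 − 39·33] + [39·28 − 17·17] + [17·37 − (-31)·28] + [(-31)·33 − (-36)·37]| = 710, so the area is 355.
Summing gcd(|Δx|,|Δy|) over the edges gives the boundary count: gcd(75,16) + gcd(22,11) + gcd(48,9) + gcd(5,4) = 1+11+3+1 = 16.
Pick's theorem gives I = A − B/2 + 1 = 355 − 16/2 + 1 = 348, so the closed region contains I + B = 348 + 16 = 364 lattice points.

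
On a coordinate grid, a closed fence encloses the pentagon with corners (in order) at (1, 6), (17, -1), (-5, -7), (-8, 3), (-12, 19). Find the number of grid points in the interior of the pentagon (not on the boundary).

243

Using the shoelace formula, 2A = |[1·(-1) − 17·6] + [17·(-7) − (-5)·(-1)] + [(-5)·3 − (-8)·(-7)] + [(-8)·19 − (-12)·3] + [(-12)·6 − 1·19]| = 505, so the area is 505/2.
Along each edge there are gcd(|Δx|,|Δy|)+1 lattice points, so counting each shared vertex once the boundary has gcd(16,7) + gcd(22,6) + gcd(3,10) + gcd(4,16) + gcd(13,13) = 1+2+1+4+13 = 21.
By Pick's theorem A = I + B/2 − 1, so I = 505/2 − 21/2 + 1 = 243.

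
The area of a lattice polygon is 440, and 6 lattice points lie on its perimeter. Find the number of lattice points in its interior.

Pick's theorem A = I + B/2 − 1 rearranges to I = A − B/2 + 1 = 440 − 6/2 + 1 = 438.

438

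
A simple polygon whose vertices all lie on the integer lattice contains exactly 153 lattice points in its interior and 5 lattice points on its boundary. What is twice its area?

By Pick's theorem, A = I + B/2 − 1 = 153 + 5/2 − 1 = 309/2.
Hence 2A = 309.

309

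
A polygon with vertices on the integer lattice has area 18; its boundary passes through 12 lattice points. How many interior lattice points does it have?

From Pick's theorem, I = A − B/2 + 1 = 18 − 12/2 + 1 = 13.

13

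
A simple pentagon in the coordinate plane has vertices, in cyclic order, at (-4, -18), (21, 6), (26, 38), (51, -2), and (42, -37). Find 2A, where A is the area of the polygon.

3701

The shoelace formula gives twice the area as |((-4)·6 − 21·(-18)) + (21·38 − 26·6) + (26·(-2) − 51·38) + (51·(-37) − 42·(-2)) + (42·(-18) − (-4)·(-37))| = 3701, so the area is 3701/2.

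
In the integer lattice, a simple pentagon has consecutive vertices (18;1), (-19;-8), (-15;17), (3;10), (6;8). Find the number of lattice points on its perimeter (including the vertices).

Along each edge there are gcd(|Δx|,|Δy|)+1 lattice points, so counting each shared vertex once the boundary has gcd(37,9) + gcd(4,25) + gcd(18,7) + gcd(3,2) + gcd(12,7) = 1+1+1+1+1 = 5.

5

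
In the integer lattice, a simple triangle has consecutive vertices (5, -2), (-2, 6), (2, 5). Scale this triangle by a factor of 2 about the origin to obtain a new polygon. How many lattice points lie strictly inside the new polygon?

48

Using the shoelace formula, 2A = |(5·6 − (-2)·(-2)) + ((-2)·5 − 2·6) + (2·(-2) − 5·5)| = 25, so the area is 12.5.
Summing gcd(|Δx|,|Δy|) over the edges gives the boundary count: gcd(7,8) + gcd(4,1) + gcd(3,7) = 1+1+1 = 3.
Scaling by 2 multiplies the area by 2² = 4 (so the new area is 50) and multiplies the boundary lattice-point count by 2, giving 6.
By Pick's theorem, the interior count of the dilated polygon is 50 − 6/2 + 1 = 48.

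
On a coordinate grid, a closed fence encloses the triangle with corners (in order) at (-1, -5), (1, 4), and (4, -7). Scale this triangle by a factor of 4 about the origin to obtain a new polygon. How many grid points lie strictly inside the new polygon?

The shoelace formula gives twice the area as |((-1)·4 − 1·(-5)) + (1·(-7) − 4·4) + (4·(-5) − (-1)·(-7))| = 49, so the area is 49/2.
The number of boundary lattice points is Σ gcd(|Δx|,|Δy|) = gcd(2,9) + gcd(3,11) + gcd(5,2) = 1+1+1 = 3.
Scaling by 4 multiplies the area by 4² = 16 (so the new area is 392) and multiplies the boundary lattice-point count by 4, giving 12.
By Pick's theorem, the interior count of the dilated polygon is 392 − 12/2 + 1 = 387.

387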